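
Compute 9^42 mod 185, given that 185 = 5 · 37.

Mod 5: 9 ≡ 4; by Fermat, exponent reduces to 42 mod 4 = 2; 4^2 ≡ 1 (mod 5).
Mod 37: 9 ≡ 9; by Fermat, exponent reduces to 42 mod 36 = 6; 9^6 ≡ 10 (mod 37).
Combine by CRT: x ≡ 1 (mod 5), x ≡ 10 (mod 37) ⇒ x ≡ 121 (mod 185).

121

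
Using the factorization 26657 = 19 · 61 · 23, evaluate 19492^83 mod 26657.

Mod 19: 19492 ≡ 17; by Fermat, exponent reduces to 83 mod 18 = 11; 17^11 ≡ 4 (mod 19).
Mod 61: 19492 ≡ 33; by Fermat, exponent reduces to 83 mod 60 = 23; 33^23 ≡ 8 (mod 61).
Mod 23: 19492 ≡ 11; by Fermat, exponent reduces to 83 mod 22 = 17; 11^17 ≡ 14 (mod 23).
Combine by CRT: x ≡ 4 (mod 19), x ≡ 8 (mod 61), x ≡ 14 (mod 23) ⇒ x ≡ 11537 (mod 26657).

11537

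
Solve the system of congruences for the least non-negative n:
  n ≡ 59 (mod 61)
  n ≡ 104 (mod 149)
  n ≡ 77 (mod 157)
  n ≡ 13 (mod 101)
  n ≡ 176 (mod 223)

From n ≡ 59 (mod 61) write n = 59 + 61t. Substituting into n ≡ 104 (mod 149) gives 61t ≡ 45 (mod 149), and since 61⁻¹ ≡ 22 (mod 149), t ≡ 96. Hence n ≡ 59 + 61·96 = 5915 (mod 9089).
From n ≡ 5915 (mod 9089) write n = 5915 + 9089t. Substituting into n ≡ 77 (mod 157) gives 9089t ≡ 128 (mod 157), and since 140⁻¹ ≡ 120 (mod 157), t ≡ 131. Hence n ≡ 5915 + 9089·131 = 1196574 (mod 1426973).
From n ≡ 1196574 (mod 1426973) write n = 1196574 + 1426973t. Substituting into n ≡ 13 (mod 101) gives 1426973t ≡ 87 (mod 101), and since 45⁻¹ ≡ 9 (mod 101), t ≡ 76. Hence n ≡ 1196574 + 1426973·76 = 109646522 (mod 144124273).
From n ≡ 109646522 (mod 144124273) write n = 109646522 + 144124273t. Substituting into n ≡ 176 (mod 223) gives 144124273t ≡ 78 (mod 223), and since 42⁻¹ ≡ 154 (mod 223), t ≡ 193. Hence n ≡ 109646522 + 144124273·193 = 27925631211 (mod 32139712879).

27925631211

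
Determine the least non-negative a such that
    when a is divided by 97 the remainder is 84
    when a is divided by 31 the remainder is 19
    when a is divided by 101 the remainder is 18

From a ≡ 84 (mod 97) write a = 84 + 97t. Substituting into a ≡ 19 (mod 31) gives 97t ≡ 28 (mod 31), and since 4⁻¹ ≡ 8 (mod 31), t ≡ 7. Hence a ≡ 84 + 97·7 = 763 (mod 3007).
From a ≡ 763 (mod 3007) write a = 763 + 3007t. Substituting into a ≡ 18 (mod 101) gives 3007t ≡ 63 (mod 101), and since 78⁻¹ ≡ 79 (mod 101), t ≡ 28. Hence a ≡ 763 + 3007·28 = 84959 (mod 303707).

84959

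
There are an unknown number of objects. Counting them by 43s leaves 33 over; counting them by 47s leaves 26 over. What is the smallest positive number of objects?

1624

Combine the congruences pairwise.
From N ≡ 33 (mod 43) write N = 33 + 43t. Substituting into N ≡ 26 (mod 47) gives 43t ≡ 40 (mod 47), and since 43⁻¹ ≡ 35 (mod 47), t ≡ 37. Hence N ≡ 33 + 43·37 = 1624 (mod 2021).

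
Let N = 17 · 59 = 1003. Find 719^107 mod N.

895

Mod 17: 719 ≡ 5; by Fermat, exponent reduces to 107 mod 16 = 11; 5^11 ≡ 11 (mod 17).
Mod 59: 719 ≡ 11; by Fermat, exponent reduces to 107 mod 58 = 49; 11^49 ≡ 10 (mod 59).
Combine by CRT: x ≡ 11 (mod 17), x ≡ 10 (mod 59) ⇒ x ≡ 895 (mod 1003).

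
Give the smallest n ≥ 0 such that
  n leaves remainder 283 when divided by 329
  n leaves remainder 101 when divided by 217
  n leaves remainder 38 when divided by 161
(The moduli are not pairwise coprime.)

34170

gcd(329, 217) = 7 and 7 | (101 − 283), so the pair is consistent; merging gives n ≡ 3573 (mod 10199), where 10199 = lcm(329, 217).
gcd(10199, 161) = 7 and 7 | (38 − 3573), so the pair is consistent; merging gives n ≡ 34170 (mod 234577), where 234577 = lcm(10199, 161).
The solution is unique modulo lcm(329, 217, 161) = 234577.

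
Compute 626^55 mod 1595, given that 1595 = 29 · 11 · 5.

186

Mod 29: 626 ≡ 17; by Fermat, exponent reduces to 55 mod 28 = 27; 17^27 ≡ 12 (mod 29).
Mod 11: 626 ≡ 10; by Fermat, exponent reduces to 55 mod 10 = 5; 10^5 ≡ 10 (mod 11).
Mod 5: 626 ≡ 1; by Fermat, exponent reduces to 55 mod 4 = 3; 1^3 ≡ 1 (mod 5).
Combine by CRT: x ≡ 12 (mod 29), x ≡ 10 (mod 11), x ≡ 1 (mod 5) ⇒ x ≡ 186 (mod 1595).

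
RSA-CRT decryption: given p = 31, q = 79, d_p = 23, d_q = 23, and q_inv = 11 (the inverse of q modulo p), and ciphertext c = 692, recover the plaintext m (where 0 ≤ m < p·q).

1409

m₁ = c^(d_p) mod p: c ≡ 10 (mod 31), and 10^23 mod 31 = 14.
m₂ = c^(d_q) mod q: c ≡ 60 (mod 79), and 60^23 mod 79 = 66.
h = q_inv·(m₁ − m₂) mod p = 11·(14 − 66) mod 31 = 17.
m = m₂ + h·q = 66 + 17·79 = 1409.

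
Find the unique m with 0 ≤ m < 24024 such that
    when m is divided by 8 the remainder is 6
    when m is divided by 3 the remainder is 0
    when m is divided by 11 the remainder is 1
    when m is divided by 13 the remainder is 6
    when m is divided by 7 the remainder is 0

From m ≡ 6 (mod 8) write m = 6 + 8t. Substituting into m ≡ 0 (mod 3) gives 8t ≡ 0 (mod 3), and since 2⁻¹ ≡ 2 (mod 3), t ≡ 0. Hence m ≡ 6 + 8·0 = 6 (mod 24).
From m ≡ 6 (mod 24) write m = 6 + 24t. Substituting into m ≡ 1 (mod 11) gives 24t ≡ 6 (mod 11), and since 2⁻¹ ≡ 6 (mod 11), t ≡ 3. Hence m ≡ 6 + 24·3 = 78 (mod 264).
From m ≡ 78 (mod 264) write m = 78 + 264t. Substituting into m ≡ 6 (mod 13) gives 264t ≡ 6 (mod 13), and since 4⁻¹ ≡ 10 (mod 13), t ≡ 8. Hence m ≡ 78 + 264·8 = 2190 (mod 3432).
From m ≡ 2190 (mod 3432) write m = 2190 + 3432t. Substituting into m ≡ 0 (mod 7) gives 3432t ≡ 1 (mod 7), and since 2⁻¹ ≡ 4 (mod 7), t ≡ 4. Hence m ≡ 2190 + 3432·4 = 15918 (mod 24024).

15918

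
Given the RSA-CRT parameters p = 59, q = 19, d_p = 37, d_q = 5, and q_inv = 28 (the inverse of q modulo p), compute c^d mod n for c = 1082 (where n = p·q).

m₁ = c^(d_p) mod p: c ≡ 20 (mod 59), and 20^37 mod 59 = 5.
m₂ = c^(d_q) mod q: c ≡ 18 (mod 19), and 18^5 mod 19 = 18.
h = q_inv·(m₁ − m₂) mod p = 28·(5 − 18) mod 59 = 49.
m = m₂ + h·q = 18 + 49·19 = 949.

949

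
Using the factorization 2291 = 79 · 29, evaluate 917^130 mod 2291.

Mod 79: 917 ≡ 48; by Fermat, exponent reduces to 130 mod 78 = 52; 48^52 ≡ 23 (mod 79).
Mod 29: 917 ≡ 18; by Fermat, exponent reduces to 130 mod 28 = 18; 18^18 ≡ 4 (mod 29).
Combine by CRT: x ≡ 23 (mod 79), x ≡ 4 (mod 29) ⇒ x ≡ 497 (mod 2291).

497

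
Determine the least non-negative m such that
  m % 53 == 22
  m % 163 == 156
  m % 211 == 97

The moduli are pairwise coprime; N = 53·163·211 = 1822829.
N/53 = 34393; 34393 ≡ 49 (mod 53); 49·13 ≡ 1, so inverse 13.
N/163 = 11183; 11183 ≡ 99 (mod 163); 99·28 ≡ 1, so inverse 28.
N/211 = 8639; 8639 ≡ 199 (mod 211); 199·123 ≡ 1, so inverse 123.
m ≡ 22·34393·13 + 156·11183·28 + 97·8639·123 = 161755651.
161755651 mod 1822829 = 1346699.

1346699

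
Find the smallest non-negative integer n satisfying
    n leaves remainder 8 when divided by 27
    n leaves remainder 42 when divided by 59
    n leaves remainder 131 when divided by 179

The moduli are pairwise coprime; M = 27·59·179 = 285147.
M/27 = 10561; 10561 ≡ 4 (mod 27); 4·7 ≡ 1, so inverse 7.
M/59 = 4833; 4833 ≡ 54 (mod 59); 54·47 ≡ 1, so inverse 47.
M/179 = 1593; 1593 ≡ 161 (mod 179); 161·169 ≡ 1, so inverse 169.
n ≡ 8·10561·7 + 42·4833·47 + 131·1593·169 = 45399185.
45399185 mod 285147 = 60812.

60812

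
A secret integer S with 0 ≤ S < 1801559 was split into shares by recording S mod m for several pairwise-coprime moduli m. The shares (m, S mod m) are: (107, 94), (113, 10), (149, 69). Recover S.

884235

The moduli are pairwise coprime; N = 107·113·149 = 1801559.
N/107 = 16837; 16837 ≡ 38 (mod 107); 38·31 ≡ 1, so inverse 31.
N/113 = 15943; 15943 ≡ 10 (mod 113); 10·34 ≡ 1, so inverse 34.
N/149 = 12091; 12091 ≡ 22 (mod 149); 22·61 ≡ 1, so inverse 61.
S ≡ 94·16837·31 + 10·15943·34 + 69·12091·61 = 105374657.
105374657 mod 1801559 = 884235.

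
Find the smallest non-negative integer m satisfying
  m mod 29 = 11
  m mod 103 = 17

From m ≡ 11 (mod 29) write m = 11 + 29t. Substituting into m ≡ 17 (mod 103) gives 29t ≡ 6 (mod 103), and since 29⁻¹ ≡ 32 (mod 103), t ≡ 89. Hence m ≡ 11 + 29·89 = 2592 (mod 2987).

2592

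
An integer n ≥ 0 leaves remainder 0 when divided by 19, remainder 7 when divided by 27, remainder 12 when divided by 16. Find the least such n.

The moduli are pairwise coprime; M = 19·27·16 = 8208.
M/19 = 432; 432 ≡ 14 (mod 19); 14·15 ≡ 1, so inverse 15.
M/27 = 304; 304 ≡ 7 (mod 27); 7·4 ≡ 1, so inverse 4.
M/16 = 513; 513 ≡ 1 (mod 16), inverse 1.
n ≡ 0·432·15 + 7·304·4 + 12·513·1 = 14668.
14668 mod 8208 = 6460.

6460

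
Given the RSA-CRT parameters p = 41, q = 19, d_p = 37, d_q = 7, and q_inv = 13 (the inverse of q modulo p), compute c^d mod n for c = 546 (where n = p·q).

668

m₁ = c^(d_p) mod p: c ≡ 13 (mod 41), and 13^37 mod 41 = 12.
m₂ = c^(d_q) mod q: c ≡ 14 (mod 19), and 14^7 mod 19 = 3.
h = q_inv·(m₁ − m₂) mod p = 13·(12 − 3) mod 41 = 35.
m = m₂ + h·q = 3 + 35·19 = 668.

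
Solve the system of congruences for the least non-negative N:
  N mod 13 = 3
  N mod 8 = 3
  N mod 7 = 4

627

Combine the congruences pairwise.
From N ≡ 3 (mod 13) write N = 3 + 13t. Substituting into N ≡ 3 (mod 8) gives 13t ≡ 0 (mod 8), and since 5⁻¹ ≡ 5 (mod 8), t ≡ 0. Hence N ≡ 3 + 13·0 = 3 (mod 104).
From N ≡ 3 (mod 104) write N = 3 + 104t. Substituting into N ≡ 4 (mod 7) gives 104t ≡ 1 (mod 7), and since 6⁻¹ ≡ 6 (mod 7), t ≡ 6. Hence N ≡ 3 + 104·6 = 627 (mod 728).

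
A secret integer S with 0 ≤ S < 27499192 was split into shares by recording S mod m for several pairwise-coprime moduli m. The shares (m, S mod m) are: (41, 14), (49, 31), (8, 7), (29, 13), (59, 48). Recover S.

From S ≡ 14 (mod 41) write S = 14 + 41t. Substituting into S ≡ 31 (mod 49) gives 41t ≡ 17 (mod 49), and since 41⁻¹ ≡ 6 (mod 49), t ≡ 4. Hence S ≡ 14 + 41·4 = 178 (mod 2009).
From S ≡ 178 (mod 2009) write S = 178 + 2009t. Substituting into S ≡ 7 (mod 8) gives 2009t ≡ 5 (mod 8), and since 1⁻¹ ≡ 1 (mod 8), t ≡ 5. Hence S ≡ 178 + 2009·5 = 10223 (mod 16072).
From S ≡ 10223 (mod 16072) write S = 10223 + 16072t. Substituting into S ≡ 13 (mod 29) gives 16072t ≡ 27 (mod 29), and since 6⁻¹ ≡ 5 (mod 29), t ≡ 19. Hence S ≡ 10223 + 16072·19 = 315591 (mod 466088).
From S ≡ 315591 (mod 466088) write S = 315591 + 466088t. Substituting into S ≡ 48 (mod 59) gives 466088t ≡ 48 (mod 59), and since 47⁻¹ ≡ 54 (mod 59), t ≡ 55. Hence S ≡ 315591 + 466088·55 = 25950431 (mod 27499192).

25950431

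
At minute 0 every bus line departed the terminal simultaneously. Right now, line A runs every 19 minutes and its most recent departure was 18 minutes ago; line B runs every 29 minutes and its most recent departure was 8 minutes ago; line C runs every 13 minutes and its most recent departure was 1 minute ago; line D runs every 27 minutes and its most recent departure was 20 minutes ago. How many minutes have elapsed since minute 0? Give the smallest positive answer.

Combine the congruences pairwise.
From t ≡ 18 (mod 19) write t = 18 + 19s. Substituting into t ≡ 8 (mod 29) gives 19s ≡ 19 (mod 29), and since 19⁻¹ ≡ 26 (mod 29), s ≡ 1. Hence t ≡ 18 + 19·1 = 37 (mod 551).
From t ≡ 37 (mod 551) write t = 37 + 551s. Substituting into t ≡ 1 (mod 13) gives 551s ≡ 3 (mod 13), and since 5⁻¹ ≡ 8 (mod 13), s ≡ 11. Hence t ≡ 37 + 551·11 = 6098 (mod 7163).
From t ≡ 6098 (mod 7163) write t = 6098 + 7163s. Substituting into t ≡ 20 (mod 27) gives 7163s ≡ 24 (mod 27), and since 8⁻¹ ≡ 17 (mod 27), s ≡ 3. Hence t ≡ 6098 + 7163·3 = 27587 (mod 193401).

27587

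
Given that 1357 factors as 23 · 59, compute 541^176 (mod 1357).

277

Mod 23: 541 ≡ 12; since 22 | 176, by Fermat 12^176 ≡ 1 (mod 23).
Mod 59: 541 ≡ 10; by Fermat, exponent reduces to 176 mod 58 = 2; 10^2 ≡ 41 (mod 59).
Combine by CRT: x ≡ 1 (mod 23), x ≡ 41 (mod 59) ⇒ x ≡ 277 (mod 1357).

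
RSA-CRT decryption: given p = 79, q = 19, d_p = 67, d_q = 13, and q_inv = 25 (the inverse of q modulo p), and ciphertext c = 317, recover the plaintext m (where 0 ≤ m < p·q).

870

m₁ = c^(d_p) mod p: c ≡ 1 (mod 79), and 1^67 mod 79 = 1.
m₂ = c^(d_q) mod q: c ≡ 13 (mod 19), and 13^13 mod 19 = 15.
h = q_inv·(m₁ − m₂) mod p = 25·(1 − 15) mod 79 = 45.
m = m₂ + h·q = 15 + 45·19 = 870.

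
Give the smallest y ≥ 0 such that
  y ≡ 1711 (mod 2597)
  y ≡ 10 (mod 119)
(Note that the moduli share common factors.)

35472

gcd(2597, 119) = 7 and 7 | (10 − 1711), so the pair is consistent; merging gives y ≡ 35472 (mod 44149), where 44149 = lcm(2597, 119).
The solution is unique modulo lcm(2597, 119) = 44149.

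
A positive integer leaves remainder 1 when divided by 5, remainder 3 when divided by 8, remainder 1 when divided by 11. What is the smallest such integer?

From t ≡ 1 (mod 5) write t = 1 + 5s. Substituting into t ≡ 3 (mod 8) gives 5s ≡ 2 (mod 8), and since 5⁻¹ ≡ 5 (mod 8), s ≡ 2. Hence t ≡ 1 + 5·2 = 11 (mod 40).
From t ≡ 11 (mod 40) write t = 11 + 40s. Substituting into t ≡ 1 (mod 11) gives 40s ≡ 1 (mod 11), and since 7⁻¹ ≡ 8 (mod 11), s ≡ 8. Hence t ≡ 11 + 40·8 = 331 (mod 440).

331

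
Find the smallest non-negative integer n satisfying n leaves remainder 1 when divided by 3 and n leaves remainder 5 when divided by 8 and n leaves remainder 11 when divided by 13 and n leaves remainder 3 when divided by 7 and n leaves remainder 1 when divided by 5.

661

From n ≡ 1 (mod 3) write n = 1 + 3t. Substituting into n ≡ 5 (mod 8) gives 3t ≡ 4 (mod 8), and since 3⁻¹ ≡ 3 (mod 8), t ≡ 4. Hence n ≡ 1 + 3·4 = 13 (mod 24).
From n ≡ 13 (mod 24) write n = 13 + 24t. Substituting into n ≡ 11 (mod 13) gives 24t ≡ 11 (mod 13), and since 11⁻¹ ≡ 6 (mod 13), t ≡ 1. Hence n ≡ 13 + 24·1 = 37 (mod 312).
From n ≡ 37 (mod 312) write n = 37 + 312t. Substituting into n ≡ 3 (mod 7) gives 312t ≡ 1 (mod 7), and since 4⁻¹ ≡ 2 (mod 7), t ≡ 2. Hence n ≡ 37 + 312·2 = 661 (mod 2184).
From n ≡ 661 (mod 2184) write n = 661 + 2184t. Substituting into n ≡ 1 (mod 5) gives 2184t ≡ 0 (mod 5), and since 4⁻¹ ≡ 4 (mod 5), t ≡ 0. Hence n ≡ 661 + 2184·0 = 661 (mod 10920).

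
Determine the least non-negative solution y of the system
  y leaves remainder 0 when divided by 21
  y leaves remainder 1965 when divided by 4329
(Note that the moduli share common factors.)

gcd(21, 4329) = 3 and 3 | (1965 − 0), so the pair is consistent; merging gives y ≡ 14952 (mod 30303), where 30303 = lcm(21, 4329).
The solution is unique modulo lcm(21, 4329) = 30303.

14952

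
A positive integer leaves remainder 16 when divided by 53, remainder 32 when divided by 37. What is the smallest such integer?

From k ≡ 16 (mod 53) write k = 16 + 53t. Substituting into k ≡ 32 (mod 37) gives 53t ≡ 16 (mod 37), and since 16⁻¹ ≡ 7 (mod 37), t ≡ 1. Hence k ≡ 16 + 53·1 = 69 (mod 1961).

69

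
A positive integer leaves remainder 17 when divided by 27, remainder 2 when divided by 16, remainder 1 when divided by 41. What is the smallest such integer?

13490

The moduli are pairwise coprime; N = 27·16·41 = 17712.
N/27 = 656; 656 ≡ 8 (mod 27); 8·17 ≡ 1, so inverse 17.
N/16 = 1107; 1107 ≡ 3 (mod 16); 3·11 ≡ 1, so inverse 11.
N/41 = 432; 432 ≡ 22 (mod 41); 22·28 ≡ 1, so inverse 28.
a ≡ 17·656·17 + 2·1107·11 + 1·432·28 = 226034.
226034 mod 17712 = 13490.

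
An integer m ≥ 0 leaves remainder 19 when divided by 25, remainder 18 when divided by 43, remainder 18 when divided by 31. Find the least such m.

Combine the congruences pairwise.
From m ≡ 19 (mod 25) write m = 19 + 25t. Substituting into m ≡ 18 (mod 43) gives 25t ≡ 42 (mod 43), and since 25⁻¹ ≡ 31 (mod 43), t ≡ 12. Hence m ≡ 19 + 25·12 = 319 (mod 1075).
From m ≡ 319 (mod 1075) write m = 319 + 1075t. Substituting into m ≡ 18 (mod 31) gives 1075t ≡ 9 (mod 31), and since 21⁻¹ ≡ 3 (mod 31), t ≡ 27. Hence m ≡ 319 + 1075·27 = 29344 (mod 33325).

29344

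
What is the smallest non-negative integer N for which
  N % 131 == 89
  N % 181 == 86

17643

From N ≡ 89 (mod 131) write N = 89 + 131t. Substituting into N ≡ 86 (mod 181) gives 131t ≡ 178 (mod 181), and since 131⁻¹ ≡ 76 (mod 181), t ≡ 134. Hence N ≡ 89 + 131·134 = 17643 (mod 23711).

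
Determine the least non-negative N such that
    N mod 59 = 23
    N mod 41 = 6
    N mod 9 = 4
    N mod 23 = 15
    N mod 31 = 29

From N ≡ 23 (mod 59) write N = 23 + 59t. Substituting into N ≡ 6 (mod 41) gives 59t ≡ 24 (mod 41), and since 18⁻¹ ≡ 16 (mod 41), t ≡ 15. Hence N ≡ 23 + 59·15 = 908 (mod 2419).
From N ≡ 908 (mod 2419) write N = 908 + 2419t. Substituting into N ≡ 4 (mod 9) gives 2419t ≡ 5 (mod 9), and since 7⁻¹ ≡ 4 (mod 9), t ≡ 2. Hence N ≡ 908 + 2419·2 = 5746 (mod 21771).
From N ≡ 5746 (mod 21771) write N = 5746 + 21771t. Substituting into N ≡ 15 (mod 23) gives 21771t ≡ 19 (mod 23), and since 13⁻¹ ≡ 16 (mod 23), t ≡ 5. Hence N ≡ 5746 + 21771·5 = 114601 (mod 500733).
From N ≡ 114601 (mod 500733) write N = 114601 + 500733t. Substituting into N ≡ 29 (mod 31) gives 500733t ≡ 4 (mod 31), and since 21⁻¹ ≡ 3 (mod 31), t ≡ 12. Hence N ≡ 114601 + 500733·12 = 6123397 (mod 15522723).

6123397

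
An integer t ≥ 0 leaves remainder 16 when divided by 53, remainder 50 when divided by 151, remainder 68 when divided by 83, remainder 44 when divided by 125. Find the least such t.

50625669

The moduli are pairwise coprime; N = 53·151·83·125 = 83031125.
N/53 = 1566625; 1566625 ≡ 51 (mod 53); 51·26 ≡ 1, so inverse 26.
N/151 = 549875; 549875 ≡ 84 (mod 151); 84·9 ≡ 1, so inverse 9.
N/83 = 1000375; 1000375 ≡ 59 (mod 83); 59·38 ≡ 1, so inverse 38.
N/125 = 664249; 664249 ≡ 124 (mod 125); 124·124 ≡ 1, so inverse 124.
t ≡ 16·1566625·26 + 50·549875·9 + 68·1000375·38 + 44·664249·124 = 7108271294.
7108271294 mod 83031125 = 50625669.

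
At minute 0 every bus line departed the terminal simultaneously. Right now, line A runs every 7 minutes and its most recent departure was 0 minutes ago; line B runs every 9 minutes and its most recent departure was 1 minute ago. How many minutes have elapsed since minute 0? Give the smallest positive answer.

From t ≡ 0 (mod 7) write t = 0 + 7s. Substituting into t ≡ 1 (mod 9) gives 7s ≡ 1 (mod 9), and since 7⁻¹ ≡ 4 (mod 9), s ≡ 4. Hence t ≡ 0 + 7·4 = 28 (mod 63).

28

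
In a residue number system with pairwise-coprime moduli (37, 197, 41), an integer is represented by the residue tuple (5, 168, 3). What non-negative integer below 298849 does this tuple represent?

The moduli are pairwise coprime; N = 37·197·41 = 298849.
N/37 = 8077; 8077 ≡ 11 (mod 37); 11·27 ≡ 1, so inverse 27.
N/197 = 1517; 1517 ≡ 138 (mod 197); 138·10 ≡ 1, so inverse 10.
N/41 = 7289; 7289 ≡ 32 (mod 41); 32·9 ≡ 1, so inverse 9.
x ≡ 5·8077·27 + 168·1517·10 + 3·7289·9 = 3835758.
3835758 mod 298849 = 249570.

249570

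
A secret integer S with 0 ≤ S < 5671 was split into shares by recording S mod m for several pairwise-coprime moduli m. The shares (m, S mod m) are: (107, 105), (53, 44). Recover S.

From S ≡ 105 (mod 107) write S = 105 + 107t. Substituting into S ≡ 44 (mod 53) gives 107t ≡ 45 (mod 53), and since 1⁻¹ ≡ 1 (mod 53), t ≡ 45. Hence S ≡ 105 + 107·45 = 4920 (mod 5671).

4920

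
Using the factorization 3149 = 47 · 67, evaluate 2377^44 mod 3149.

Mod 47: 2377 ≡ 27; 27^44 ≡ 2 (mod 47).
Mod 67: 2377 ≡ 32; 32^44 ≡ 37 (mod 67).
Combine by CRT: x ≡ 2 (mod 47), x ≡ 37 (mod 67) ⇒ x ≡ 707 (mod 3149).

707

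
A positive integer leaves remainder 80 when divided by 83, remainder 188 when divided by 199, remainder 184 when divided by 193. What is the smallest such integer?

1792382

The moduli are pairwise coprime; N = 83·199·193 = 3187781.
N/83 = 38407; 38407 ≡ 61 (mod 83); 61·49 ≡ 1, so inverse 49.
N/199 = 16019; 16019 ≡ 99 (mod 199); 99·197 ≡ 1, so inverse 197.
N/193 = 16517; 16517 ≡ 112 (mod 193); 112·81 ≡ 1, so inverse 81.
t ≡ 80·38407·49 + 188·16019·197 + 184·16517·81 = 990004492.
990004492 mod 3187781 = 1792382.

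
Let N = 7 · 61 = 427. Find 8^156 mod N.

400

Mod 7: 8 ≡ 1; since 6 | 156, by Fermat 1^156 ≡ 1 (mod 7).
Mod 61: 8 ≡ 8; by Fermat, exponent reduces to 156 mod 60 = 36; 8^36 ≡ 34 (mod 61).
Combine by CRT: x ≡ 1 (mod 7), x ≡ 34 (mod 61) ⇒ x ≡ 400 (mod 427).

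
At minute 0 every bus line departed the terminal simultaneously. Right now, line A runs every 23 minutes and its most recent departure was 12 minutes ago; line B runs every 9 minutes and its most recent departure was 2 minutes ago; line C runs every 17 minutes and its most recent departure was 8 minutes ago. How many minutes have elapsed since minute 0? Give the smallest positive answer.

2864

The moduli are pairwise coprime; N = 23·9·17 = 3519.
N/23 = 153; 153 ≡ 15 (mod 23); 15·20 ≡ 1, so inverse 20.
N/9 = 391; 391 ≡ 4 (mod 9); 4·7 ≡ 1, so inverse 7.
N/17 = 207; 207 ≡ 3 (mod 17); 3·6 ≡ 1, so inverse 6.
t ≡ 12·153·20 + 2·391·7 + 8·207·6 = 52130.
52130 mod 3519 = 2864.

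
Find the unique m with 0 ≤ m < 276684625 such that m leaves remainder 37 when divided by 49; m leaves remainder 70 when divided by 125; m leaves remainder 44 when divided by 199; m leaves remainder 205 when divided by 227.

185174320

The moduli are pairwise coprime; N = 49·125·199·227 = 276684625.
N/49 = 5646625; 5646625 ≡ 12 (mod 49); 12·45 ≡ 1, so inverse 45.
N/125 = 2213477; 2213477 ≡ 102 (mod 125); 102·38 ≡ 1, so inverse 38.
N/199 = 1390375; 1390375 ≡ 161 (mod 199); 161·89 ≡ 1, so inverse 89.
N/227 = 1218875; 1218875 ≡ 112 (mod 227); 112·75 ≡ 1, so inverse 75.
m ≡ 37·5646625·45 + 70·2213477·38 + 44·1390375·89 + 205·1218875·75 = 39474391070.
39474391070 mod 276684625 = 185174320.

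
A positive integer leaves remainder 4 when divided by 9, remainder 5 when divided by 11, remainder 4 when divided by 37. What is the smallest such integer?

1336

From t ≡ 4 (mod 9) write t = 4 + 9s. Substituting into t ≡ 5 (mod 11) gives 9s ≡ 1 (mod 11), and since 9⁻¹ ≡ 5 (mod 11), s ≡ 5. Hence t ≡ 4 + 9·5 = 49 (mod 99).
From t ≡ 49 (mod 99) write t = 49 + 99s. Substituting into t ≡ 4 (mod 37) gives 99s ≡ 29 (mod 37), and since 25⁻¹ ≡ 3 (mod 37), s ≡ 13. Hence t ≡ 49 + 99·13 = 1336 (mod 3663).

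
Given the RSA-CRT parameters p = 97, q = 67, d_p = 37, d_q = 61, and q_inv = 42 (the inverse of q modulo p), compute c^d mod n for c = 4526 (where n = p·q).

1779

m₁ = c^(d_p) mod p: c ≡ 64 (mod 97), and 64^37 mod 97 = 33.
m₂ = c^(d_q) mod q: c ≡ 37 (mod 67), and 37^61 mod 67 = 37.
h = q_inv·(m₁ − m₂) mod p = 42·(33 − 37) mod 97 = 26.
m = m₂ + h·q = 37 + 26·67 = 1779.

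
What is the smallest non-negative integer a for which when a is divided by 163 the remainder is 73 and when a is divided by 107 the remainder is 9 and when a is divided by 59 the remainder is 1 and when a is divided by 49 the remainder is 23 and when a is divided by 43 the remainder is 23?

The moduli are pairwise coprime; N = 163·107·59·49·43 = 2168143033.
N/163 = 13301491; 13301491 ≡ 39 (mod 163); 39·46 ≡ 1, so inverse 46.
N/107 = 20263019; 20263019 ≡ 1 (mod 107), inverse 1.
N/59 = 36748187; 36748187 ≡ 37 (mod 59); 37·8 ≡ 1, so inverse 8.
N/49 = 44247817; 44247817 ≡ 33 (mod 49); 33·3 ≡ 1, so inverse 3.
N/43 = 50421931; 50421931 ≡ 2 (mod 43); 2·22 ≡ 1, so inverse 22.
a ≡ 73·13301491·46 + 9·20263019·1 + 1·36748187·8 + 23·44247817·3 + 23·50421931·22 = 73709355904.
73709355904 mod 2168143033 = 2160635815.

2160635815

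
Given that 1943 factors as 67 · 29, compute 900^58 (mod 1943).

Mod 67: 900 ≡ 29; 29^58 ≡ 29 (mod 67).
Mod 29: 900 ≡ 1; by Fermat, exponent reduces to 58 mod 28 = 2; 1^2 ≡ 1 (mod 29).
Combine by CRT: x ≡ 29 (mod 67), x ≡ 1 (mod 29) ⇒ x ≡ 900 (mod 1943).

900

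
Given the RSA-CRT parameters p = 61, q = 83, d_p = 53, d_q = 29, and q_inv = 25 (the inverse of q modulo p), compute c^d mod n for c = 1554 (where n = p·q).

m₁ = c^(d_p) mod p: c ≡ 29 (mod 61), and 29^53 mod 61 = 21.
m₂ = c^(d_q) mod q: c ≡ 60 (mod 83), and 60^29 mod 83 = 53.
h = q_inv·(m₁ − m₂) mod p = 25·(21 − 53) mod 61 = 54.
m = m₂ + h·q = 53 + 54·83 = 4535.

4535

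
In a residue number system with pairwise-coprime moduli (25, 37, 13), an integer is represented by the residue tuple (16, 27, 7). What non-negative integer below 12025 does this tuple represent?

The moduli are pairwise coprime; N = 25·37·13 = 12025.
N/25 = 481; 481 ≡ 6 (mod 25); 6·21 ≡ 1, so inverse 21.
N/37 = 325; 325 ≡ 29 (mod 37); 29·23 ≡ 1, so inverse 23.
N/13 = 925; 925 ≡ 2 (mod 13); 2·7 ≡ 1, so inverse 7.
x ≡ 16·481·21 + 27·325·23 + 7·925·7 = 408766.
408766 mod 12025 = 11941.

11941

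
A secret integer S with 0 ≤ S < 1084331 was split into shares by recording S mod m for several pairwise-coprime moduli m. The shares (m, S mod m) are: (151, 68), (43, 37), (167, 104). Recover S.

The moduli are pairwise coprime; N = 151·43·167 = 1084331.
N/151 = 7181; 7181 ≡ 84 (mod 151); 84·9 ≡ 1, so inverse 9.
N/43 = 25217; 25217 ≡ 19 (mod 43); 19·34 ≡ 1, so inverse 34.
N/167 = 6493; 6493 ≡ 147 (mod 167); 147·25 ≡ 1, so inverse 25.
S ≡ 68·7181·9 + 37·25217·34 + 104·6493·25 = 52999558.
52999558 mod 1084331 = 951670.

951670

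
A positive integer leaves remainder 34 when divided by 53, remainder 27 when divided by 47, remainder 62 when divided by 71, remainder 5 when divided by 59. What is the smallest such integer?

The moduli are pairwise coprime; N = 53·47·71·59 = 10434799.
N/53 = 196883; 196883 ≡ 41 (mod 53); 41·22 ≡ 1, so inverse 22.
N/47 = 222017; 222017 ≡ 36 (mod 47); 36·17 ≡ 1, so inverse 17.
N/71 = 146969; 146969 ≡ 70 (mod 71); 70·70 ≡ 1, so inverse 70.
N/59 = 176861; 176861 ≡ 38 (mod 59); 38·14 ≡ 1, so inverse 14.
t ≡ 34·196883·22 + 27·222017·17 + 62·146969·70 + 5·176861·14 = 899400017.
899400017 mod 10434799 = 2007303.

2007303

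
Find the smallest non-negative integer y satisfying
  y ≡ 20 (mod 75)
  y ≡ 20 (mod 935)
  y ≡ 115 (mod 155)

336620

Combine the congruences pairwise.
gcd(75, 935) = 5 and 5 | (20 − 20), so the pair is consistent; merging gives y ≡ 20 (mod 14025), where 14025 = lcm(75, 935).
gcd(14025, 155) = 5 and 5 | (115 − 20), so the pair is consistent; merging gives y ≡ 336620 (mod 434775), where 434775 = lcm(14025, 155).
The solution is unique modulo lcm(75, 935, 155) = 434775.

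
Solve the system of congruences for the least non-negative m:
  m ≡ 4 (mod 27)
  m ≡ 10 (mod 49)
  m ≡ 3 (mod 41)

From m ≡ 4 (mod 27) write m = 4 + 27t. Substituting into m ≡ 10 (mod 49) gives 27t ≡ 6 (mod 49), and since 27⁻¹ ≡ 20 (mod 49), t ≡ 22. Hence m ≡ 4 + 27·22 = 598 (mod 1323).
From m ≡ 598 (mod 1323) write m = 598 + 1323t. Substituting into m ≡ 3 (mod 41) gives 1323t ≡ 20 (mod 41), and since 11⁻¹ ≡ 15 (mod 41), t ≡ 13. Hence m ≡ 598 + 1323·13 = 17797 (mod 54243).

17797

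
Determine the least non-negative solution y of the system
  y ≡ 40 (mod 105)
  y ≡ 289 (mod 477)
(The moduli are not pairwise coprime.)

Combine the congruences pairwise.
gcd(105, 477) = 3 and 3 | (289 − 40), so the pair is consistent; merging gives y ≡ 1720 (mod 16695), where 16695 = lcm(105, 477).
The solution is unique modulo lcm(105, 477) = 16695.

1720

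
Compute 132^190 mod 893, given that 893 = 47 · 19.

Mod 47: 132 ≡ 38; by Fermat, exponent reduces to 190 mod 46 = 6; 38^6 ≡ 12 (mod 47).
Mod 19: 132 ≡ 18; by Fermat, exponent reduces to 190 mod 18 = 10; 18^10 ≡ 1 (mod 19).
Combine by CRT: x ≡ 12 (mod 47), x ≡ 1 (mod 19) ⇒ x ≡ 153 (mod 893).

153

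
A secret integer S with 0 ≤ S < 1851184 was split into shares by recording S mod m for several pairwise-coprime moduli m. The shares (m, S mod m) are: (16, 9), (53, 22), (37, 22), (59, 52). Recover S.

962873

The moduli are pairwise coprime; N = 16·53·37·59 = 1851184.
N/16 = 115699; 115699 ≡ 3 (mod 16); 3·11 ≡ 1, so inverse 11.
N/53 = 34928; 34928 ≡ 1 (mod 53), inverse 1.
N/37 = 50032; 50032 ≡ 8 (mod 37); 8·14 ≡ 1, so inverse 14.
N/59 = 31376; 31376 ≡ 47 (mod 59); 47·54 ≡ 1, so inverse 54.
S ≡ 9·115699·11 + 22·34928·1 + 22·50032·14 + 52·31376·54 = 115736281.
115736281 mod 1851184 = 962873.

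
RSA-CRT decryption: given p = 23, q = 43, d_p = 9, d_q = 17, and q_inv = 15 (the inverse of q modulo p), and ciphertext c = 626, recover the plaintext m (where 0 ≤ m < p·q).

m₁ = c^(d_p) mod p: c ≡ 5 (mod 23), and 5^9 mod 23 = 11.
m₂ = c^(d_q) mod q: c ≡ 24 (mod 43), and 24^17 mod 43 = 25.
h = q_inv·(m₁ − m₂) mod p = 15·(11 − 25) mod 23 = 20.
m = m₂ + h·q = 25 + 20·43 = 885.

885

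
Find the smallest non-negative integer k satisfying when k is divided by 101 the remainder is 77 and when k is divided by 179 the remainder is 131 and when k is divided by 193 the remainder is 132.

3304292

The moduli are pairwise coprime; N = 101·179·193 = 3489247.
N/101 = 34547; 34547 ≡ 5 (mod 101); 5·81 ≡ 1, so inverse 81.
N/179 = 19493; 19493 ≡ 161 (mod 179); 161·169 ≡ 1, so inverse 169.
N/193 = 18079; 18079 ≡ 130 (mod 193); 130·49 ≡ 1, so inverse 49.
k ≡ 77·34547·81 + 131·19493·169 + 132·18079·49 = 763960138.
763960138 mod 3489247 = 3304292.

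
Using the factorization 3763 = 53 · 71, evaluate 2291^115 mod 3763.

Mod 53: 2291 ≡ 12; by Fermat, exponent reduces to 115 mod 52 = 11; 12^11 ≡ 2 (mod 53).
Mod 71: 2291 ≡ 19; by Fermat, exponent reduces to 115 mod 70 = 45; 19^45 ≡ 37 (mod 71).
Combine by CRT: x ≡ 2 (mod 53), x ≡ 37 (mod 71) ⇒ x ≡ 108 (mod 3763).

108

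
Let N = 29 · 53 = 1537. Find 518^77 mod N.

349

Mod 29: 518 ≡ 25; by Fermat, exponent reduces to 77 mod 28 = 21; 25^21 ≡ 1 (mod 29).
Mod 53: 518 ≡ 41; by Fermat, exponent reduces to 77 mod 52 = 25; 41^25 ≡ 31 (mod 53).
Combine by CRT: x ≡ 1 (mod 29), x ≡ 31 (mod 53) ⇒ x ≡ 349 (mod 1537).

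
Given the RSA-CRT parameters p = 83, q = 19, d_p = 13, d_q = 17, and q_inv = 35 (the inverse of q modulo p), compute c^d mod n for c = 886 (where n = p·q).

m₁ = c^(d_p) mod p: c ≡ 56 (mod 83), and 56^13 mod 83 = 46.
m₂ = c^(d_q) mod q: c ≡ 12 (mod 19), and 12^17 mod 19 = 8.
h = q_inv·(m₁ − m₂) mod p = 35·(46 − 8) mod 83 = 2.
m = m₂ + h·q = 8 + 2·19 = 46.

46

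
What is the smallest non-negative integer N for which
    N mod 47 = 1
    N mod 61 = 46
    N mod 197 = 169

Combine the congruences pairwise.
From N ≡ 1 (mod 47) write N = 1 + 47t. Substituting into N ≡ 46 (mod 61) gives 47t ≡ 45 (mod 61), and since 47⁻¹ ≡ 13 (mod 61), t ≡ 36. Hence N ≡ 1 + 47·36 = 1693 (mod 2867).
From N ≡ 1693 (mod 2867) write N = 1693 + 2867t. Substituting into N ≡ 169 (mod 197) gives 2867t ≡ 52 (mod 197), and since 109⁻¹ ≡ 47 (mod 197), t ≡ 80. Hence N ≡ 1693 + 2867·80 = 231053 (mod 564799).

231053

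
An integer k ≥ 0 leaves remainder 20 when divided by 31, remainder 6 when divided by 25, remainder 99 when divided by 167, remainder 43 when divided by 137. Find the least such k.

13977331

The moduli are pairwise coprime; N = 31·25·167·137 = 17731225.
N/31 = 571975; 571975 ≡ 25 (mod 31); 25·5 ≡ 1, so inverse 5.
N/25 = 709249; 709249 ≡ 24 (mod 25); 24·24 ≡ 1, so inverse 24.
N/167 = 106175; 106175 ≡ 130 (mod 167); 130·9 ≡ 1, so inverse 9.
N/137 = 129425; 129425 ≡ 97 (mod 137); 97·113 ≡ 1, so inverse 113.
k ≡ 20·571975·5 + 6·709249·24 + 99·106175·9 + 43·129425·113 = 882807356.
882807356 mod 17731225 = 13977331.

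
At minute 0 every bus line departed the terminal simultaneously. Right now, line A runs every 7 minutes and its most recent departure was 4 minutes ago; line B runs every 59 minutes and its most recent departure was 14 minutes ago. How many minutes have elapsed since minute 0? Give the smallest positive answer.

Combine the congruences pairwise.
From t ≡ 4 (mod 7) write t = 4 + 7s. Substituting into t ≡ 14 (mod 59) gives 7s ≡ 10 (mod 59), and since 7⁻¹ ≡ 17 (mod 59), s ≡ 52. Hence t ≡ 4 + 7·52 = 368 (mod 413).

368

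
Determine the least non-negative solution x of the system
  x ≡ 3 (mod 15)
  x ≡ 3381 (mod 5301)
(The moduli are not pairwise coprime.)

gcd(15, 5301) = 3 and 3 | (3381 − 3), so the pair is consistent; merging gives x ≡ 13983 (mod 26505), where 26505 = lcm(15, 5301).
The solution is unique modulo lcm(15, 5301) = 26505.

13983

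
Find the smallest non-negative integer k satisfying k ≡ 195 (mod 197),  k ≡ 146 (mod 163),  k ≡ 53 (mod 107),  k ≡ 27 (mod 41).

21893002

Combine the congruences pairwise.
From k ≡ 195 (mod 197) write k = 195 + 197t. Substituting into k ≡ 146 (mod 163) gives 197t ≡ 114 (mod 163), and since 34⁻¹ ≡ 24 (mod 163), t ≡ 128. Hence k ≡ 195 + 197·128 = 25411 (mod 32111).
From k ≡ 25411 (mod 32111) write k = 25411 + 32111t. Substituting into k ≡ 53 (mod 107) gives 32111t ≡ 1 (mod 107), and since 11⁻¹ ≡ 39 (mod 107), t ≡ 39. Hence k ≡ 25411 + 32111·39 = 1277740 (mod 3435877).
From k ≡ 1277740 (mod 3435877) write k = 1277740 + 3435877t. Substituting into k ≡ 27 (mod 41) gives 3435877t ≡ 11 (mod 41), and since 36⁻¹ ≡ 8 (mod 41), t ≡ 6. Hence k ≡ 1277740 + 3435877·6 = 21893002 (mod 140870957).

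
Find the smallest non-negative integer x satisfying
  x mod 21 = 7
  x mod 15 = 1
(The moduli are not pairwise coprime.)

91

gcd(21, 15) = 3 and 3 | (1 − 7), so the pair is consistent; merging gives x ≡ 91 (mod 105), where 105 = lcm(21, 15).
The solution is unique modulo lcm(21, 15) = 105.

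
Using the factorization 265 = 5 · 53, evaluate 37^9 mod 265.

17

Mod 5: 37 ≡ 2; by Fermat, exponent reduces to 9 mod 4 = 1; 2^1 ≡ 2 (mod 5).
Mod 53: 37 ≡ 37; 37^9 ≡ 17 (mod 53).
Combine by CRT: x ≡ 2 (mod 5), x ≡ 17 (mod 53) ⇒ x ≡ 17 (mod 265).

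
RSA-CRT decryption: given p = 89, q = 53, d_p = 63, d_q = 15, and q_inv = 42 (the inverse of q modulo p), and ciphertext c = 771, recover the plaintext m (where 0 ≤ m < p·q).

2286

m₁ = c^(d_p) mod p: c ≡ 59 (mod 89), and 59^63 mod 89 = 61.
m₂ = c^(d_q) mod q: c ≡ 29 (mod 53), and 29^15 mod 53 = 7.
h = q_inv·(m₁ − m₂) mod p = 42·(61 − 7) mod 89 = 43.
m = m₂ + h·q = 7 + 43·53 = 2286.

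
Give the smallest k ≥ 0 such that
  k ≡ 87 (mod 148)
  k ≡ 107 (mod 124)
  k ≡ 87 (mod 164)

gcd(148, 124) = 4 and 4 | (107 − 87), so the pair is consistent; merging gives k ≡ 975 (mod 4588), where 4588 = lcm(148, 124).
gcd(4588, 164) = 4 and 4 | (87 − 975), so the pair is consistent; merging gives k ≡ 78971 (mod 188108), where 188108 = lcm(4588, 164).
The solution is unique modulo lcm(148, 124, 164) = 188108.

78971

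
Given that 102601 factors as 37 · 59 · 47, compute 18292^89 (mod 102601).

Mod 37: 18292 ≡ 14; by Fermat, exponent reduces to 89 mod 36 = 17; 14^17 ≡ 29 (mod 37).
Mod 59: 18292 ≡ 2; by Fermat, exponent reduces to 89 mod 58 = 31; 2^31 ≡ 55 (mod 59).
Mod 47: 18292 ≡ 9; by Fermat, exponent reduces to 89 mod 46 = 43; 9^43 ≡ 2 (mod 47).
Combine by CRT: x ≡ 29 (mod 37), x ≡ 55 (mod 59), x ≡ 2 (mod 47) ⇒ x ≡ 20823 (mod 102601).

20823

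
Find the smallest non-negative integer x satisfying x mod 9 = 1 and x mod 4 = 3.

From x ≡ 1 (mod 9) write x = 1 + 9t. Substituting into x ≡ 3 (mod 4) gives 9t ≡ 2 (mod 4), and since 1⁻¹ ≡ 1 (mod 4), t ≡ 2. Hence x ≡ 1 + 9·2 = 19 (mod 36).

19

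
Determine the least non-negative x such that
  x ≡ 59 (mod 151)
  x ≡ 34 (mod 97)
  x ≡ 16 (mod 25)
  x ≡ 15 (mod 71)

4814241

From x ≡ 59 (mod 151) write x = 59 + 151t. Substituting into x ≡ 34 (mod 97) gives 151t ≡ 72 (mod 97), and since 54⁻¹ ≡ 9 (mod 97), t ≡ 66. Hence x ≡ 59 + 151·66 = 10025 (mod 14647).
From x ≡ 10025 (mod 14647) write x = 10025 + 14647t. Substituting into x ≡ 16 (mod 25) gives 14647t ≡ 16 (mod 25), and since 22⁻¹ ≡ 8 (mod 25), t ≡ 3. Hence x ≡ 10025 + 14647·3 = 53966 (mod 366175).
From x ≡ 53966 (mod 366175) write x = 53966 + 366175t. Substituting into x ≡ 15 (mod 71) gives 366175t ≡ 9 (mod 71), and since 28⁻¹ ≡ 33 (mod 71), t ≡ 13. Hence x ≡ 53966 + 366175·13 = 4814241 (mod 25998425).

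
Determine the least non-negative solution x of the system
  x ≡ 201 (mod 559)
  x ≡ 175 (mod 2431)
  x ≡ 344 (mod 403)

634666

gcd(559, 2431) = 13 and 13 | (175 − 201), so the pair is consistent; merging gives x ≡ 7468 (mod 104533), where 104533 = lcm(559, 2431).
gcd(104533, 403) = 13 and 13 | (344 − 7468), so the pair is consistent; merging gives x ≡ 634666 (mod 3240523), where 3240523 = lcm(104533, 403).
The solution is unique modulo lcm(559, 2431, 403) = 3240523.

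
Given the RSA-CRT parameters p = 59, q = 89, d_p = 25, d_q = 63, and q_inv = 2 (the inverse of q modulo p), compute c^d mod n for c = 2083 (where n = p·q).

m₁ = c^(d_p) mod p: c ≡ 18 (mod 59), and 18^25 mod 59 = 55.
m₂ = c^(d_q) mod q: c ≡ 36 (mod 89), and 36^63 mod 89 = 40.
h = q_inv·(m₁ − m₂) mod p = 2·(55 − 40) mod 59 = 30.
m = m₂ + h·q = 40 + 30·89 = 2710.

2710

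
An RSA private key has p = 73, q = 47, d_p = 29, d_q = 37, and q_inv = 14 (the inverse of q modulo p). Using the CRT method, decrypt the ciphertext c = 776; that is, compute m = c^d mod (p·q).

m₁ = c^(d_p) mod p: c ≡ 46 (mod 73), and 46^29 mod 73 = 46.
m₂ = c^(d_q) mod q: c ≡ 24 (mod 47), and 24^37 mod 47 = 42.
h = q_inv·(m₁ − m₂) mod p = 14·(46 − 42) mod 73 = 56.
m = m₂ + h·q = 42 + 56·47 = 2674.

2674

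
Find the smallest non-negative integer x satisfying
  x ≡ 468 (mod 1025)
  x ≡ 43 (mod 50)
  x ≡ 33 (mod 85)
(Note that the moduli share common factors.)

gcd(1025, 50) = 25 and 25 | (43 − 468), so the pair is consistent; merging gives x ≡ 1493 (mod 2050), where 2050 = lcm(1025, 50).
gcd(2050, 85) = 5 and 5 | (33 − 1493), so the pair is consistent; merging gives x ≡ 15843 (mod 34850), where 34850 = lcm(2050, 85).
The solution is unique modulo lcm(1025, 50, 85) = 34850.

15843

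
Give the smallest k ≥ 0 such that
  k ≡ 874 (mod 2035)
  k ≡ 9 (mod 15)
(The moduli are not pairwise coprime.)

gcd(2035, 15) = 5 and 5 | (9 − 874), so the pair is consistent; merging gives k ≡ 4944 (mod 6105), where 6105 = lcm(2035, 15).
The solution is unique modulo lcm(2035, 15) = 6105.

4944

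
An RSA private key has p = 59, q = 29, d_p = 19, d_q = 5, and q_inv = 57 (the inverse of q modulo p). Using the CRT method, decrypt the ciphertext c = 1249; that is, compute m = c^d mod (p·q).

m₁ = c^(d_p) mod p: c ≡ 10 (mod 59), and 10^19 mod 59 = 33.
m₂ = c^(d_q) mod q: c ≡ 2 (mod 29), and 2^5 mod 29 = 3.
h = q_inv·(m₁ − m₂) mod p = 57·(33 − 3) mod 59 = 58.
m = m₂ + h·q = 3 + 58·29 = 1685.

1685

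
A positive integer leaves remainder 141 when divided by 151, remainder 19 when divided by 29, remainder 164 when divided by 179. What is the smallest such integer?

The moduli are pairwise coprime; N = 151·29·179 = 783841.
N/151 = 5191; 5191 ≡ 57 (mod 151); 57·53 ≡ 1, so inverse 53.
N/29 = 27029; 27029 ≡ 1 (mod 29), inverse 1.
N/179 = 4379; 4379 ≡ 83 (mod 179); 83·110 ≡ 1, so inverse 110.
t ≡ 141·5191·53 + 19·27029·1 + 164·4379·110 = 118303054.
118303054 mod 783841 = 726904.

726904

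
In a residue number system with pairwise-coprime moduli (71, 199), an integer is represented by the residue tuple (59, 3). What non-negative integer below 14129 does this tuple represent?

From x ≡ 59 (mod 71) write x = 59 + 71t. Substituting into x ≡ 3 (mod 199) gives 71t ≡ 143 (mod 199), and since 71⁻¹ ≡ 185 (mod 199), t ≡ 187. Hence x ≡ 59 + 71·187 = 13336 (mod 14129).

13336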